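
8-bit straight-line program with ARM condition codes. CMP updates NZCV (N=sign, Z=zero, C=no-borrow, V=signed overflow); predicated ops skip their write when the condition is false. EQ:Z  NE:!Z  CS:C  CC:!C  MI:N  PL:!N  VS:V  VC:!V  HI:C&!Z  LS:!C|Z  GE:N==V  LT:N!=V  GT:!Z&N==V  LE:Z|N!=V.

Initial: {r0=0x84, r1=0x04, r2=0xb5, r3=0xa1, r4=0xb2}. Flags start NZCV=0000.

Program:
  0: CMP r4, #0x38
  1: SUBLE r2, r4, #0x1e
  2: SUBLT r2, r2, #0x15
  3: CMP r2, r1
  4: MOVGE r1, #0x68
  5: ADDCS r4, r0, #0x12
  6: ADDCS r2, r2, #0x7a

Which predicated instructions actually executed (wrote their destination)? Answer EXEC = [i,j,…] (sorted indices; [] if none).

[0] flags=0011 → (cmp)
[1] flags=0011 LE?T → r2=0x94
[2] flags=0011 LT?T → r2=0x7f
[3] flags=0010 → (cmp)
[4] flags=0010 GE?T → r1=0x68
[5] flags=0010 CS?T → r4=0x96
[6] flags=0010 CS?T → r2=0xf9

EXEC = [1,2,4,5,6]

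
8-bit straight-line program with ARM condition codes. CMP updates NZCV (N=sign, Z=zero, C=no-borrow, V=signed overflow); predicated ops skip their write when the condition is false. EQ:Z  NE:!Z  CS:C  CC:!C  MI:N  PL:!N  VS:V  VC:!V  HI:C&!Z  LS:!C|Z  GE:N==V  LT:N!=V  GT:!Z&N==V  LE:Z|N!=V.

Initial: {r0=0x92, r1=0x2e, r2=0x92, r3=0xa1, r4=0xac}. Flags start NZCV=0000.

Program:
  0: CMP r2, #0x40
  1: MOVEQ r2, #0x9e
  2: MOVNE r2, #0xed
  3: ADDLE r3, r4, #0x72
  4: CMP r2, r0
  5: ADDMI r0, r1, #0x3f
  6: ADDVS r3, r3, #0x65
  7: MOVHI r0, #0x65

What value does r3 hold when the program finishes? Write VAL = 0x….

[0] flags=0011 → (cmp)
[1] flags=0011 EQ?F → skip
[2] flags=0011 NE?T → r2=0xed
[3] flags=0011 LE?T → r3=0x1e
[4] flags=0010 → (cmp)
[5] flags=0010 MI?F → skip
[6] flags=0010 VS?F → skip
[7] flags=0010 HI?T → r0=0x65

VAL = 0x1e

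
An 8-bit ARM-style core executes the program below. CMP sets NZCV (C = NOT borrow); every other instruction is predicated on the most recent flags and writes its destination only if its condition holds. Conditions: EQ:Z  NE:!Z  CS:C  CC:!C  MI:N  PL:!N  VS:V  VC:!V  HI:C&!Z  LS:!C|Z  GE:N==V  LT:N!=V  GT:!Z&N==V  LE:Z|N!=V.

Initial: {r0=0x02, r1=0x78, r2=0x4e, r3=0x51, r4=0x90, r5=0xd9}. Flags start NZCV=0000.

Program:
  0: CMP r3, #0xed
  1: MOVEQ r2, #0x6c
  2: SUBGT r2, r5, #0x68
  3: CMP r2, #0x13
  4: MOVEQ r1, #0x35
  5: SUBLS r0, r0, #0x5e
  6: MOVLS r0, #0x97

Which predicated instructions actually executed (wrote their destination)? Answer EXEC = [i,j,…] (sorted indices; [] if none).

EXEC = [2]

0: ✓ CMP  NZCV=0000
1: · MOVEQ
2: ✓ SUBGT  r2←0x71
3: ✓ CMP  NZCV=0010
4: · MOVEQ
5: · SUBLS
6: · MOVLS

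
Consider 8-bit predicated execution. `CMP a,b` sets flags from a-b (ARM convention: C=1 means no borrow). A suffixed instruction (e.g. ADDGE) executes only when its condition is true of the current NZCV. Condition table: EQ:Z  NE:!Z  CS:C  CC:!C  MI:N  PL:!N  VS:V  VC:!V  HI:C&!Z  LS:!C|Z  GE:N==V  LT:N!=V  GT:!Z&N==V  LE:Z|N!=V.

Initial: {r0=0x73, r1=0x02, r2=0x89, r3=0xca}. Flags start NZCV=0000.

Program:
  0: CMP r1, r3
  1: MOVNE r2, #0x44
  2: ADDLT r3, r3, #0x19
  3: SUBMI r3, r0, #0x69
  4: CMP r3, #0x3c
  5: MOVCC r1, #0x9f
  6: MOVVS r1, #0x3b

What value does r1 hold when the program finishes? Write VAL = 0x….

[0] flags=0000 → (cmp)
[1] flags=0000 NE?T → r2=0x44
[2] flags=0000 LT?F → skip
[3] flags=0000 MI?F → skip
[4] flags=1010 → (cmp)
[5] flags=1010 CC?F → skip
[6] flags=1010 VS?F → skip

VAL = 0x02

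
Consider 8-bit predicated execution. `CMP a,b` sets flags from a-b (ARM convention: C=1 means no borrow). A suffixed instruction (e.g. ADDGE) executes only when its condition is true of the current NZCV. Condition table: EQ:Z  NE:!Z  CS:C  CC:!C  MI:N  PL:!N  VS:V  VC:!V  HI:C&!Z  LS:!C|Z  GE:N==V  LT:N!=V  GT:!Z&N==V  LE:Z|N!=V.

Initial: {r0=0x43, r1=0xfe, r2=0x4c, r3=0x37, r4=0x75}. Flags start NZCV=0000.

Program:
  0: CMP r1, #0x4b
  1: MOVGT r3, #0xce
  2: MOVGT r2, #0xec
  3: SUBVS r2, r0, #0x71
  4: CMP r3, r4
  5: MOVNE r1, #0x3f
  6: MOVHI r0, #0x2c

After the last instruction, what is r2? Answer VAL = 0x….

[0] flags=1010 → (cmp)
[1] flags=1010 GT?F → skip
[2] flags=1010 GT?F → skip
[3] flags=1010 VS?F → skip
[4] flags=1000 → (cmp)
[5] flags=1000 NE?T → r1=0x3f
[6] flags=1000 HI?F → skip

VAL = 0x4c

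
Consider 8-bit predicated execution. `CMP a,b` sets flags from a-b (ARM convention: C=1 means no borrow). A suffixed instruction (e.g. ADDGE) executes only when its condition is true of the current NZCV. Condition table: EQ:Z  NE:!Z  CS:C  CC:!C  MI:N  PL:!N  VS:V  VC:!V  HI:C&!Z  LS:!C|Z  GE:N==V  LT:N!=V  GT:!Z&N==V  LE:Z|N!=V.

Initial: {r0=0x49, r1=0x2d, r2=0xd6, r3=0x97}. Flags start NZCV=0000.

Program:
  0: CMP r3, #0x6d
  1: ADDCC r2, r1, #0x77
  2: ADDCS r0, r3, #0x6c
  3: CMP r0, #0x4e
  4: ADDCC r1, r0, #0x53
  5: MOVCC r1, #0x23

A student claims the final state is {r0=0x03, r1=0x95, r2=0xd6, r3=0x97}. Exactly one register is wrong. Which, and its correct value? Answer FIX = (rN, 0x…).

[0] flags=0011 → (cmp)
[1] flags=0011 CC?F → skip
[2] flags=0011 CS?T → r0=0x03
[3] flags=1000 → (cmp)
[4] flags=1000 CC?T → r1=0x56
[5] flags=1000 CC?T → r1=0x23

FIX = (r1, 0x23)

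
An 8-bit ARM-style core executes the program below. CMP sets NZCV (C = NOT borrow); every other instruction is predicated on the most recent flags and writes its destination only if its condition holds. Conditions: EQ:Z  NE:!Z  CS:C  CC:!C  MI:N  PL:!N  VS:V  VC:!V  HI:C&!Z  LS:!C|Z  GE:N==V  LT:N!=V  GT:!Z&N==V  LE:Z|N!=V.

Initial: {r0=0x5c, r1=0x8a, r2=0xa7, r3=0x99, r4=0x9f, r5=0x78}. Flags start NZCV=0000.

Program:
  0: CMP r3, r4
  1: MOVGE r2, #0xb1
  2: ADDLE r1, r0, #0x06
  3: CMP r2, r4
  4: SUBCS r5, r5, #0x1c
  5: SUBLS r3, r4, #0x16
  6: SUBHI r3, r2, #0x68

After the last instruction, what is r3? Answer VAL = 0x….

[0] flags=1000 → (cmp)
[1] flags=1000 GE?F → skip
[2] flags=1000 LE?T → r1=0x62
[3] flags=0010 → (cmp)
[4] flags=0010 CS?T → r5=0x5c
[5] flags=0010 LS?F → skip
[6] flags=0010 HI?T → r3=0x3f

VAL = 0x3f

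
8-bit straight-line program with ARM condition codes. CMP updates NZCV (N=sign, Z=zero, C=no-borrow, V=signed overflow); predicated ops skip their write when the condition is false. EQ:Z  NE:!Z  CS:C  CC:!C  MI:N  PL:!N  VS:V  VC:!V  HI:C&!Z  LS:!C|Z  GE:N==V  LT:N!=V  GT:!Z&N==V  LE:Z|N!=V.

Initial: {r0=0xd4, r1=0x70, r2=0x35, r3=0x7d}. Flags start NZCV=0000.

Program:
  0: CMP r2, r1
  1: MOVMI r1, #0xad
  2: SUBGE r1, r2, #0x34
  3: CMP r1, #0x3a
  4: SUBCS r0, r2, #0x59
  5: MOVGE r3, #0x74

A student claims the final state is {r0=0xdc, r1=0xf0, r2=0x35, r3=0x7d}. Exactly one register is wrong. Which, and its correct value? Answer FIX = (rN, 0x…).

FIX = (r1, 0xad)

0: ✓ CMP  NZCV=1000
1: ✓ MOVMI  r1←0xad
2: · SUBGE
3: ✓ CMP  NZCV=0011
4: ✓ SUBCS  r0←0xdc
5: · MOVGE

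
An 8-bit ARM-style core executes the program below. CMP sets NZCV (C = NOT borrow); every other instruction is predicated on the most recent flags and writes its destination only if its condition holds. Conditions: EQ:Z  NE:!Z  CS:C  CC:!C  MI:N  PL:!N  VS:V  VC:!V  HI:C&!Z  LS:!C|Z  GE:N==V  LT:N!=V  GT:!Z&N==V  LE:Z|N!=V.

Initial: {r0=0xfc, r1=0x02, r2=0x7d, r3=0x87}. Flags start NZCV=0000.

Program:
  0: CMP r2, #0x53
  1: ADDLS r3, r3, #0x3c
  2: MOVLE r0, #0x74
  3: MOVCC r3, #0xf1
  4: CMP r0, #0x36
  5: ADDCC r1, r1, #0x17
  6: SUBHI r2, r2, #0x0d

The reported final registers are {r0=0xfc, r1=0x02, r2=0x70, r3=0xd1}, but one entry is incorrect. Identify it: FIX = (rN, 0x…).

[0] flags=0010 → (cmp)
[1] flags=0010 LS?F → skip
[2] flags=0010 LE?F → skip
[3] flags=0010 CC?F → skip
[4] flags=1010 → (cmp)
[5] flags=1010 CC?F → skip
[6] flags=1010 HI?T → r2=0x70

FIX = (r3, 0x87)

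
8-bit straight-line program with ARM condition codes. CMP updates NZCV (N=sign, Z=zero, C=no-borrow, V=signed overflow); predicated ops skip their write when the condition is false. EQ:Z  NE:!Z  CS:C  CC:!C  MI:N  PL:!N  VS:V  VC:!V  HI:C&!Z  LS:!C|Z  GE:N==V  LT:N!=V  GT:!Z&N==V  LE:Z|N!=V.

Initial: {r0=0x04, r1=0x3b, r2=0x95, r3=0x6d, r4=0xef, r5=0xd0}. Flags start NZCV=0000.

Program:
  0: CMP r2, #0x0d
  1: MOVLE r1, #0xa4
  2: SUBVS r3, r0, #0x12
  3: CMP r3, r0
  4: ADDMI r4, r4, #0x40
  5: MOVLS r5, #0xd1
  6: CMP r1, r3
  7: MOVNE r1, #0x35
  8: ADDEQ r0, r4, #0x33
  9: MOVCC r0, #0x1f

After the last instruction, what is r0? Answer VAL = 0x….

VAL = 0x04

[0] flags=1010 → (cmp)
[1] flags=1010 LE?T → r1=0xa4
[2] flags=1010 VS?F → skip
[3] flags=0010 → (cmp)
[4] flags=0010 MI?F → skip
[5] flags=0010 LS?F → skip
[6] flags=0011 → (cmp)
[7] flags=0011 NE?T → r1=0x35
[8] flags=0011 EQ?F → skip
[9] flags=0011 CC?F → skip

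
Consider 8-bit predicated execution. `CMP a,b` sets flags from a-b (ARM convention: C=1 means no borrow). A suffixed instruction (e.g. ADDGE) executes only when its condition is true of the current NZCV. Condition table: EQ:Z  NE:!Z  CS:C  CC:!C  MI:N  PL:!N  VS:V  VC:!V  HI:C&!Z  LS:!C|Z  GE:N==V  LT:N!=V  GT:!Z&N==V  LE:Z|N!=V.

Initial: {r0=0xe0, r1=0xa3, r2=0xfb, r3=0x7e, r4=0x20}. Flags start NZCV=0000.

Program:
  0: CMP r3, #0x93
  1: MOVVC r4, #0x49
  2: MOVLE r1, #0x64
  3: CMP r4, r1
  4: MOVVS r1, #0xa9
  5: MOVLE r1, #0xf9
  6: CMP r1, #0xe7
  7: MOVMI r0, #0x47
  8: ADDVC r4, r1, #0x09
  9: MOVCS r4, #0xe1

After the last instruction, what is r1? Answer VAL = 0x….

[0] flags=1001 → (cmp)
[1] flags=1001 VC?F → skip
[2] flags=1001 LE?F → skip
[3] flags=0000 → (cmp)
[4] flags=0000 VS?F → skip
[5] flags=0000 LE?F → skip
[6] flags=1000 → (cmp)
[7] flags=1000 MI?T → r0=0x47
[8] flags=1000 VC?T → r4=0xac
[9] flags=1000 CS?F → skip

VAL = 0xa3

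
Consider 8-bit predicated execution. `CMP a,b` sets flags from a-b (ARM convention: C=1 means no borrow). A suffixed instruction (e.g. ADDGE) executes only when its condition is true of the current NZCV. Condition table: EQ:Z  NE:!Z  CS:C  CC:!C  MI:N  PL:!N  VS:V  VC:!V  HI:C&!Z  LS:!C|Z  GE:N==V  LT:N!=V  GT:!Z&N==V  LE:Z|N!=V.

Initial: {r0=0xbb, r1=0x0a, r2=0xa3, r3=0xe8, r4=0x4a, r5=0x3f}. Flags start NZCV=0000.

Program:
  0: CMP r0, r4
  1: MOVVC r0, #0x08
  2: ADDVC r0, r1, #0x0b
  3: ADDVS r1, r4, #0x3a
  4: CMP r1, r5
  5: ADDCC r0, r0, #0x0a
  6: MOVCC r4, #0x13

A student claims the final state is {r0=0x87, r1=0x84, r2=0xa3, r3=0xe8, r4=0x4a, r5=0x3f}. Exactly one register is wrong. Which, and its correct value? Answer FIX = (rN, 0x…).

[0] flags=0011 → (cmp)
[1] flags=0011 VC?F → skip
[2] flags=0011 VC?F → skip
[3] flags=0011 VS?T → r1=0x84
[4] flags=0011 → (cmp)
[5] flags=0011 CC?F → skip
[6] flags=0011 CC?F → skip

FIX = (r0, 0xbb)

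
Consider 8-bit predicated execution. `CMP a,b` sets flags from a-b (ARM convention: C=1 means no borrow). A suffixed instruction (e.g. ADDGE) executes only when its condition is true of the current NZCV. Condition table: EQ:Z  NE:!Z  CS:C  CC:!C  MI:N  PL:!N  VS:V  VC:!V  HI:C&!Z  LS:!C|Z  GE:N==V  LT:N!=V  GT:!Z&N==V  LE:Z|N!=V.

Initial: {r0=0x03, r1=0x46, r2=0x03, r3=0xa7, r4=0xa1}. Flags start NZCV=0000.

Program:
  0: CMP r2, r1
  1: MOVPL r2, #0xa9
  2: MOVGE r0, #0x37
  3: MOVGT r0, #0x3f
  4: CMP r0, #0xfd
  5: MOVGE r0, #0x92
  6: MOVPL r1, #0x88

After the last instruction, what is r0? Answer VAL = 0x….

VAL = 0x92

[0] flags=1000 → (cmp)
[1] flags=1000 PL?F → skip
[2] flags=1000 GE?F → skip
[3] flags=1000 GT?F → skip
[4] flags=0000 → (cmp)
[5] flags=0000 GE?T → r0=0x92
[6] flags=0000 PL?T → r1=0x88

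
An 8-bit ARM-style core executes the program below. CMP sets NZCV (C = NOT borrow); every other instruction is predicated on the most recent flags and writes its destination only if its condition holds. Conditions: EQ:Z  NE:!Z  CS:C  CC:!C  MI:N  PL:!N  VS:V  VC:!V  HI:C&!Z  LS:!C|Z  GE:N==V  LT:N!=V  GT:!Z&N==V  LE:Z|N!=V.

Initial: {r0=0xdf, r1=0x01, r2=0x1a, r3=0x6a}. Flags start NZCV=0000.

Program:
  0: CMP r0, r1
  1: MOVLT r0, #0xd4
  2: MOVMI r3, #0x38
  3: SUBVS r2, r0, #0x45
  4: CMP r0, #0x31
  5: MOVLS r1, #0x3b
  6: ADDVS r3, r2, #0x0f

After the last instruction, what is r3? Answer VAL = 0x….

0: ✓ CMP  NZCV=1010
1: ✓ MOVLT  r0←0xd4
2: ✓ MOVMI  r3←0x38
3: · SUBVS
4: ✓ CMP  NZCV=1010
5: · MOVLS
6: · ADDVS

VAL = 0x38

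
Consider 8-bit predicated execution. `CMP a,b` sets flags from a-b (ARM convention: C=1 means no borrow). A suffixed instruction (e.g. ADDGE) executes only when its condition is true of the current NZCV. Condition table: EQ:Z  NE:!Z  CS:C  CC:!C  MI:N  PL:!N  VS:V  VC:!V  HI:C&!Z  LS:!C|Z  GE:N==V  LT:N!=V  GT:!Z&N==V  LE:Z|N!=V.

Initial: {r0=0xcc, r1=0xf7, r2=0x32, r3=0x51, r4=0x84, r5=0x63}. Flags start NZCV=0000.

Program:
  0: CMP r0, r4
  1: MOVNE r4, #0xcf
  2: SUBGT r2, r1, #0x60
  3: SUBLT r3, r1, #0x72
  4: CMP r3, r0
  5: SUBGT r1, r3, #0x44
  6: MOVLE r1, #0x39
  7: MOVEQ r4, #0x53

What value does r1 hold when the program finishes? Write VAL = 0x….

VAL = 0x0d

[0] flags=0010 → (cmp)
[1] flags=0010 NE?T → r4=0xcf
[2] flags=0010 GT?T → r2=0x97
[3] flags=0010 LT?F → skip
[4] flags=1001 → (cmp)
[5] flags=1001 GT?T → r1=0x0d
[6] flags=1001 LE?F → skip
[7] flags=1001 EQ?F → skip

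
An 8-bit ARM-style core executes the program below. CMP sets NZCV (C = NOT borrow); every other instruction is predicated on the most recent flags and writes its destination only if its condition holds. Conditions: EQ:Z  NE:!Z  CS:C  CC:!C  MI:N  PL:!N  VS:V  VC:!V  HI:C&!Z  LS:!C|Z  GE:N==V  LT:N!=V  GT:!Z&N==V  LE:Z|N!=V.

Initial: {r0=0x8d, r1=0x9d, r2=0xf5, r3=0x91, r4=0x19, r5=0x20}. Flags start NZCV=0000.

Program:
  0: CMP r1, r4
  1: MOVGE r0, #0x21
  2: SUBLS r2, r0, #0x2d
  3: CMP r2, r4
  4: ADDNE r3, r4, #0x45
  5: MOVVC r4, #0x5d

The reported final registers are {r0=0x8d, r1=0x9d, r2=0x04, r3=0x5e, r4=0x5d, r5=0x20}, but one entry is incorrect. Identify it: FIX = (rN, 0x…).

FIX = (r2, 0xf5)

0: ✓ CMP  NZCV=1010
1: · MOVGE
2: · SUBLS
3: ✓ CMP  NZCV=1010
4: ✓ ADDNE  r3←0x5e
5: ✓ MOVVC  r4←0x5d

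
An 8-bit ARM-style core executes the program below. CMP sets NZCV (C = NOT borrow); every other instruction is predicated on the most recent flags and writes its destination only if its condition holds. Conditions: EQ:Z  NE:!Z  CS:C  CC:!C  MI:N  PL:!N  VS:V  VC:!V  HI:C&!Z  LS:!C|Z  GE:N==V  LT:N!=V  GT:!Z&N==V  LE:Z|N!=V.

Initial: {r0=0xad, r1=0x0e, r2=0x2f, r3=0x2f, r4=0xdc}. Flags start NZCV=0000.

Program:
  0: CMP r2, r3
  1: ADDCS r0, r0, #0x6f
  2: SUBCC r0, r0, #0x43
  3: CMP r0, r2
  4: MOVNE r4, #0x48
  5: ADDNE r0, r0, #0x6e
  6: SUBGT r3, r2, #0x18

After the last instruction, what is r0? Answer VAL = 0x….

[0] flags=0110 → (cmp)
[1] flags=0110 CS?T → r0=0x1c
[2] flags=0110 CC?F → skip
[3] flags=1000 → (cmp)
[4] flags=1000 NE?T → r4=0x48
[5] flags=1000 NE?T → r0=0x8a
[6] flags=1000 GT?F → skip

VAL = 0x8a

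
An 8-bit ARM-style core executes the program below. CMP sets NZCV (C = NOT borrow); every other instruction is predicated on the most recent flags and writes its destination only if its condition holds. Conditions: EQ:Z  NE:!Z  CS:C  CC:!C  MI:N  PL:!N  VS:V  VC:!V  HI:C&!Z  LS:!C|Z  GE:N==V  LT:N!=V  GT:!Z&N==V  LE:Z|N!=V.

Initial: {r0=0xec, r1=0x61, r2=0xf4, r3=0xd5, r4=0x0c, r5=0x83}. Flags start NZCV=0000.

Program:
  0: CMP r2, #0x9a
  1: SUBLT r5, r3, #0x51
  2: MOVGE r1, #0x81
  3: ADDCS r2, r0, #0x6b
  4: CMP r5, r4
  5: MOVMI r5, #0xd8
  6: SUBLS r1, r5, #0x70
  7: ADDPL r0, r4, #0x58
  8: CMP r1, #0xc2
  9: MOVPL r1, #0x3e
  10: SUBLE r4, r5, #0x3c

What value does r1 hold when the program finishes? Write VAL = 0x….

[0] flags=0010 → (cmp)
[1] flags=0010 LT?F → skip
[2] flags=0010 GE?T → r1=0x81
[3] flags=0010 CS?T → r2=0x57
[4] flags=0011 → (cmp)
[5] flags=0011 MI?F → skip
[6] flags=0011 LS?F → skip
[7] flags=0011 PL?T → r0=0x64
[8] flags=1000 → (cmp)
[9] flags=1000 PL?F → skip
[10] flags=1000 LE?T → r4=0x47

VAL = 0x81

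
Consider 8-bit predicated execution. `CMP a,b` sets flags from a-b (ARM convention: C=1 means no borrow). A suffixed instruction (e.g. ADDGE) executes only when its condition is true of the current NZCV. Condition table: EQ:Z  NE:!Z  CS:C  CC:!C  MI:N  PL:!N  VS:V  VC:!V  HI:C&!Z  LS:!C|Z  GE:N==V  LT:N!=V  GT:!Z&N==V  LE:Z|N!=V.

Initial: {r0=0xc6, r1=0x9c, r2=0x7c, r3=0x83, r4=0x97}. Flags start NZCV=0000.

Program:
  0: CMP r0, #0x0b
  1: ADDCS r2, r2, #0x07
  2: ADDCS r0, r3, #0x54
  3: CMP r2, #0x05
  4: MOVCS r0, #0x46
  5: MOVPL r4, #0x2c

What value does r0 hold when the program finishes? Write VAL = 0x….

VAL = 0x46

0: ✓ CMP  NZCV=1010
1: ✓ ADDCS  r2←0x83
2: ✓ ADDCS  r0←0xd7
3: ✓ CMP  NZCV=0011
4: ✓ MOVCS  r0←0x46
5: ✓ MOVPL  r4←0x2c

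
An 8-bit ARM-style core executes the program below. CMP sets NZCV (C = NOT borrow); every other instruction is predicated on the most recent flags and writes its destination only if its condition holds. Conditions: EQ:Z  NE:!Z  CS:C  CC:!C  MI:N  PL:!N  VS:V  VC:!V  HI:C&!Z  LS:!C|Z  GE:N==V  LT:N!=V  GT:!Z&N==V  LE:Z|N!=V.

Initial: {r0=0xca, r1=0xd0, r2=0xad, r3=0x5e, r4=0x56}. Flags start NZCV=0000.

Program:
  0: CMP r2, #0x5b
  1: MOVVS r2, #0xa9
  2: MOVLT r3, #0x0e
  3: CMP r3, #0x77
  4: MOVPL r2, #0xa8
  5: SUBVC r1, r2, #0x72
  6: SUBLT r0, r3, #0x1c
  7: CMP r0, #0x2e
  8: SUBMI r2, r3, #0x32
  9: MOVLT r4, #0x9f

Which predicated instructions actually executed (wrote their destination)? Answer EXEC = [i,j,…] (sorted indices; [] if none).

EXEC = [1,2,5,6,8,9]

0: ✓ CMP  NZCV=0011
1: ✓ MOVVS  r2←0xa9
2: ✓ MOVLT  r3←0x0e
3: ✓ CMP  NZCV=1000
4: · MOVPL
5: ✓ SUBVC  r1←0x37
6: ✓ SUBLT  r0←0xf2
7: ✓ CMP  NZCV=1010
8: ✓ SUBMI  r2←0xdc
9: ✓ MOVLT  r4←0x9f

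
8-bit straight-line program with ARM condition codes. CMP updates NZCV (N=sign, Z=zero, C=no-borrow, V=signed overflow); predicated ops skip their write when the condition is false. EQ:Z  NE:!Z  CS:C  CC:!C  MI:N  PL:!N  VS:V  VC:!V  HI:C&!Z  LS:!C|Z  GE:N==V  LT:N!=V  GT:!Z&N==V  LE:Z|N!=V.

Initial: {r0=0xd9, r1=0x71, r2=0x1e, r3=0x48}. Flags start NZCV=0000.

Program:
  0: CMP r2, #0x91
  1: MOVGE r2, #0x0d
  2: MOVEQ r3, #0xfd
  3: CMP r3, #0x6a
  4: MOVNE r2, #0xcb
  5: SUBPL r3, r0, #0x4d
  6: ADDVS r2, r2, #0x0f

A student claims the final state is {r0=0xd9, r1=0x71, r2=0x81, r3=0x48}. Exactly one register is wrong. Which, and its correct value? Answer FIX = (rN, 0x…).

FIX = (r2, 0xcb)

[0] flags=1001 → (cmp)
[1] flags=1001 GE?T → r2=0x0d
[2] flags=1001 EQ?F → skip
[3] flags=1000 → (cmp)
[4] flags=1000 NE?T → r2=0xcb
[5] flags=1000 PL?F → skip
[6] flags=1000 VS?F → skip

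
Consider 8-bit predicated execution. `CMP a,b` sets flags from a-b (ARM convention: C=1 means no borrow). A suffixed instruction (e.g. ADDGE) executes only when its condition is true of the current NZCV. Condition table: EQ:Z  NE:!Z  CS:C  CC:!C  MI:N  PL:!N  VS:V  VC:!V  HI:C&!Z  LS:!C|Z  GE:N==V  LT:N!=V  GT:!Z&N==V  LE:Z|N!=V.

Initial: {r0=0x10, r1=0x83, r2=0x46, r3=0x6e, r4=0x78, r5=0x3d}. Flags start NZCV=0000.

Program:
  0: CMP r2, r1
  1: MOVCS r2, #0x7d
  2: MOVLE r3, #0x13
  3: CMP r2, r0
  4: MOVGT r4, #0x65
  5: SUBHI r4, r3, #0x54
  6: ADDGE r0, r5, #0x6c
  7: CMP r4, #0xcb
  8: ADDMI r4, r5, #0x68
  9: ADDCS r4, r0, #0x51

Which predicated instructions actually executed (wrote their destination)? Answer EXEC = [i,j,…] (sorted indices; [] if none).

EXEC = [4,5,6]

[0] flags=1001 → (cmp)
[1] flags=1001 CS?F → skip
[2] flags=1001 LE?F → skip
[3] flags=0010 → (cmp)
[4] flags=0010 GT?T → r4=0x65
[5] flags=0010 HI?T → r4=0x1a
[6] flags=0010 GE?T → r0=0xa9
[7] flags=0000 → (cmp)
[8] flags=0000 MI?F → skip
[9] flags=0000 CS?F → skip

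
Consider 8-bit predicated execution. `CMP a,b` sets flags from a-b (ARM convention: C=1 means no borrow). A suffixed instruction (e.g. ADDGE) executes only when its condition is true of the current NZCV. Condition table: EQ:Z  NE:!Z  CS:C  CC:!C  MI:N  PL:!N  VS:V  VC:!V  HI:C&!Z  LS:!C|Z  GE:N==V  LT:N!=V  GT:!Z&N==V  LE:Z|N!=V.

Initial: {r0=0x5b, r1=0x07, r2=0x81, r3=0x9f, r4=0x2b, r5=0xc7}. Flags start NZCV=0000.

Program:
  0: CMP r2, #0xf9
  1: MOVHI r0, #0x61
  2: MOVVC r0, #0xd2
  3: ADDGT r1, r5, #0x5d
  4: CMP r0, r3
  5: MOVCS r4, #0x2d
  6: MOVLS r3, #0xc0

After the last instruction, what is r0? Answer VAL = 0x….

[0] flags=1000 → (cmp)
[1] flags=1000 HI?F → skip
[2] flags=1000 VC?T → r0=0xd2
[3] flags=1000 GT?F → skip
[4] flags=0010 → (cmp)
[5] flags=0010 CS?T → r4=0x2d
[6] flags=0010 LS?F → skip

VAL = 0xd2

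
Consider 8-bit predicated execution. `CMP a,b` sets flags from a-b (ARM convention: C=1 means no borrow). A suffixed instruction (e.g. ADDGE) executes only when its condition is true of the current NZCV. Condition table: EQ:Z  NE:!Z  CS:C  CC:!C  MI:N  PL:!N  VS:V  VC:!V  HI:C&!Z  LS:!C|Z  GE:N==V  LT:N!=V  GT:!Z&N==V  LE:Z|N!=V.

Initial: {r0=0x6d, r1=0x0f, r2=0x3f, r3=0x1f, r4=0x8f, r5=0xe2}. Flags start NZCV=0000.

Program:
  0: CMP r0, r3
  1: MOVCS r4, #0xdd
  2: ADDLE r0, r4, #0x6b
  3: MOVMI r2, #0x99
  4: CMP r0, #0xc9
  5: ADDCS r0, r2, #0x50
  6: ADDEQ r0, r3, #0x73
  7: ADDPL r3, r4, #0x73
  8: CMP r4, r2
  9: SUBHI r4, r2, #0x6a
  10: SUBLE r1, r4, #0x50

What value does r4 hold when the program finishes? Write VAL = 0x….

VAL = 0xd5

0: ✓ CMP  NZCV=0010
1: ✓ MOVCS  r4←0xdd
2: · ADDLE
3: · MOVMI
4: ✓ CMP  NZCV=1001
5: · ADDCS
6: · ADDEQ
7: · ADDPL
8: ✓ CMP  NZCV=1010
9: ✓ SUBHI  r4←0xd5
10: ✓ SUBLE  r1←0x85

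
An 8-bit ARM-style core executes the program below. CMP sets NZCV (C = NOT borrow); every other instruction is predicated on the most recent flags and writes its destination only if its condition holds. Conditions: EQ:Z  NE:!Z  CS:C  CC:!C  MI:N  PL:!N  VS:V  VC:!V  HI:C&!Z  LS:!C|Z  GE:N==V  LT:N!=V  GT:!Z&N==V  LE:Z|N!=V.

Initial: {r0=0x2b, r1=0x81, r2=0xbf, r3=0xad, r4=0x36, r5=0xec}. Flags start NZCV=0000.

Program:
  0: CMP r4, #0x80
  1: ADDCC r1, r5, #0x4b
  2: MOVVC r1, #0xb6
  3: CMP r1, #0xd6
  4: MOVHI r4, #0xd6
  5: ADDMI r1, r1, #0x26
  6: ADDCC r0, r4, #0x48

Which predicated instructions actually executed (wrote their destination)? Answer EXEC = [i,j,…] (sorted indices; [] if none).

EXEC = [1,6]

[0] flags=1001 → (cmp)
[1] flags=1001 CC?T → r1=0x37
[2] flags=1001 VC?F → skip
[3] flags=0000 → (cmp)
[4] flags=0000 HI?F → skip
[5] flags=0000 MI?F → skip
[6] flags=0000 CC?T → r0=0x7e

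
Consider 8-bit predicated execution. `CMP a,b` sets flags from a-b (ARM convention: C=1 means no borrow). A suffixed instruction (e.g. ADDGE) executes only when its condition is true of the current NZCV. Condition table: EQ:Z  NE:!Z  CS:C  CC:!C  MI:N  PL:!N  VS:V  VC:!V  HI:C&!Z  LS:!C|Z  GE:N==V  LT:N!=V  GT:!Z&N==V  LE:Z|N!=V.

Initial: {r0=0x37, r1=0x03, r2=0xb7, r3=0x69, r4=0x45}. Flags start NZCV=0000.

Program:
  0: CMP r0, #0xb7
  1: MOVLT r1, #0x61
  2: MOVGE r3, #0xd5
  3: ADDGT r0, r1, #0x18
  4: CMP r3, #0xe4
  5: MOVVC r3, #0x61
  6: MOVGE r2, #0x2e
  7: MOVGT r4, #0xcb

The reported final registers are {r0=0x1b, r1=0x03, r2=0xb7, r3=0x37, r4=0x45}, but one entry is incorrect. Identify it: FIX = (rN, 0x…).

[0] flags=1001 → (cmp)
[1] flags=1001 LT?F → skip
[2] flags=1001 GE?T → r3=0xd5
[3] flags=1001 GT?T → r0=0x1b
[4] flags=1000 → (cmp)
[5] flags=1000 VC?T → r3=0x61
[6] flags=1000 GE?F → skip
[7] flags=1000 GT?F → skip

FIX = (r3, 0x61)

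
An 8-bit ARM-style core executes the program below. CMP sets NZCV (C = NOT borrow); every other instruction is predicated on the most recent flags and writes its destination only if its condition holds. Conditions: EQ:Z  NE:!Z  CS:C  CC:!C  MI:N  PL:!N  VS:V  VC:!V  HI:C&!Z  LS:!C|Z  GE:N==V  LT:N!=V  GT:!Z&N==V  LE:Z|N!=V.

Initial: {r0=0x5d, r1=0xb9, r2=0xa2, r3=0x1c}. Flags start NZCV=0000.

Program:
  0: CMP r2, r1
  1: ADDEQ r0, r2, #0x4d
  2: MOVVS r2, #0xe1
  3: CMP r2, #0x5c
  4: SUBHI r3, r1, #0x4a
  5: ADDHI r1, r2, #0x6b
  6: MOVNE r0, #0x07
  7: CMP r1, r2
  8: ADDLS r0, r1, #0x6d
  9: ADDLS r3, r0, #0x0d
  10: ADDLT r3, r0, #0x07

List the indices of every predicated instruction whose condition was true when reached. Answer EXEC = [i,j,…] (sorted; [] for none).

EXEC = [4,5,6,8,9]

0: ✓ CMP  NZCV=1000
1: · ADDEQ
2: · MOVVS
3: ✓ CMP  NZCV=0011
4: ✓ SUBHI  r3←0x6f
5: ✓ ADDHI  r1←0x0d
6: ✓ MOVNE  r0←0x07
7: ✓ CMP  NZCV=0000
8: ✓ ADDLS  r0←0x7a
9: ✓ ADDLS  r3←0x87
10: · ADDLT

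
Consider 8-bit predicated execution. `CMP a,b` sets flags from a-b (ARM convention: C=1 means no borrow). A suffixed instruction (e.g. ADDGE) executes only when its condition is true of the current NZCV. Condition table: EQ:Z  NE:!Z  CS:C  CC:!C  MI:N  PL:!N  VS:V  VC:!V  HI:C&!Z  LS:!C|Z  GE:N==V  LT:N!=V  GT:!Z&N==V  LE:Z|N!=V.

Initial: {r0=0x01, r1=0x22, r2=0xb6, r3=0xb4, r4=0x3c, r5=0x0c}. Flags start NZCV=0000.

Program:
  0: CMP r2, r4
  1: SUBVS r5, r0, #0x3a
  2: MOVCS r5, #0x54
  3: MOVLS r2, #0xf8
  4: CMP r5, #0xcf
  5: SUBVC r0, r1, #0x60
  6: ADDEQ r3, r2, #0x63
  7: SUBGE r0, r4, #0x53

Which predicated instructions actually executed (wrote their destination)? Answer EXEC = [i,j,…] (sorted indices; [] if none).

EXEC = [1,2,7]

[0] flags=0011 → (cmp)
[1] flags=0011 VS?T → r5=0xc7
[2] flags=0011 CS?T → r5=0x54
[3] flags=0011 LS?F → skip
[4] flags=1001 → (cmp)
[5] flags=1001 VC?F → skip
[6] flags=1001 EQ?F → skip
[7] flags=1001 GE?T → r0=0xe9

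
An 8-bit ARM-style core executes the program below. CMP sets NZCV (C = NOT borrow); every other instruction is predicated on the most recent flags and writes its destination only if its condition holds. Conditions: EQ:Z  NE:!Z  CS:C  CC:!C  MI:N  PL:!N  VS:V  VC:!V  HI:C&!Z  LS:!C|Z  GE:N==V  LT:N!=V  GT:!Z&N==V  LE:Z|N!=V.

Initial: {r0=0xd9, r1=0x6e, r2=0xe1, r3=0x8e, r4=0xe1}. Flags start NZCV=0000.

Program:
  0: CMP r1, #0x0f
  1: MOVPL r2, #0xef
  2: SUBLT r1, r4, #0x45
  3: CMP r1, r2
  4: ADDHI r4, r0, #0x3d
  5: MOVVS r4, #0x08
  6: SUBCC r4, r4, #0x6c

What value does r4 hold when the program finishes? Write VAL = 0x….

0: ✓ CMP  NZCV=0010
1: ✓ MOVPL  r2←0xef
2: · SUBLT
3: ✓ CMP  NZCV=0000
4: · ADDHI
5: · MOVVS
6: ✓ SUBCC  r4←0x75

VAL = 0x75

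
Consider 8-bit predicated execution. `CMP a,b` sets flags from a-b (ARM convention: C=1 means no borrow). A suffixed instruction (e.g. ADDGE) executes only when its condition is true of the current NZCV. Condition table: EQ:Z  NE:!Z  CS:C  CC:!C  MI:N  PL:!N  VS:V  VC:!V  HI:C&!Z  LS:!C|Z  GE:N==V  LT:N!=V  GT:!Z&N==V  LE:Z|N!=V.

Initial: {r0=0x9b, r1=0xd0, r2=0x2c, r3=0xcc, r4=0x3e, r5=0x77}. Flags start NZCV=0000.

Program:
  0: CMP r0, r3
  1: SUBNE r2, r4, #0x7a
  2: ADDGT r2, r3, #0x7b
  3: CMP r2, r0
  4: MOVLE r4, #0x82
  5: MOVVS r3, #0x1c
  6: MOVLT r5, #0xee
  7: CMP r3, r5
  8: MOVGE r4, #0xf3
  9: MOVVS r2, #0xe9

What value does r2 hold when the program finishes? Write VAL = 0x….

0: ✓ CMP  NZCV=1000
1: ✓ SUBNE  r2←0xc4
2: · ADDGT
3: ✓ CMP  NZCV=0010
4: · MOVLE
5: · MOVVS
6: · MOVLT
7: ✓ CMP  NZCV=0011
8: · MOVGE
9: ✓ MOVVS  r2←0xe9

VAL = 0xe9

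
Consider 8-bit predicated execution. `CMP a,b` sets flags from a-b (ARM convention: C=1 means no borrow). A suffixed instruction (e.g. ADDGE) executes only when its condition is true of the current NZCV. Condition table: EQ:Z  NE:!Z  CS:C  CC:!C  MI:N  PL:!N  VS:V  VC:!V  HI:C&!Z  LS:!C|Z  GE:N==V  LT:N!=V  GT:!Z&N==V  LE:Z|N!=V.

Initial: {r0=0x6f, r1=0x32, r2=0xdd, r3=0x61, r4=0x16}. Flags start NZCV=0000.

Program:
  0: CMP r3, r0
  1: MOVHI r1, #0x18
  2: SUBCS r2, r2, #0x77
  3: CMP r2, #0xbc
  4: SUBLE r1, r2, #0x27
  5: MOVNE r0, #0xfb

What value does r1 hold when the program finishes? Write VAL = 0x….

0: ✓ CMP  NZCV=1000
1: · MOVHI
2: · SUBCS
3: ✓ CMP  NZCV=0010
4: · SUBLE
5: ✓ MOVNE  r0←0xfb

VAL = 0x32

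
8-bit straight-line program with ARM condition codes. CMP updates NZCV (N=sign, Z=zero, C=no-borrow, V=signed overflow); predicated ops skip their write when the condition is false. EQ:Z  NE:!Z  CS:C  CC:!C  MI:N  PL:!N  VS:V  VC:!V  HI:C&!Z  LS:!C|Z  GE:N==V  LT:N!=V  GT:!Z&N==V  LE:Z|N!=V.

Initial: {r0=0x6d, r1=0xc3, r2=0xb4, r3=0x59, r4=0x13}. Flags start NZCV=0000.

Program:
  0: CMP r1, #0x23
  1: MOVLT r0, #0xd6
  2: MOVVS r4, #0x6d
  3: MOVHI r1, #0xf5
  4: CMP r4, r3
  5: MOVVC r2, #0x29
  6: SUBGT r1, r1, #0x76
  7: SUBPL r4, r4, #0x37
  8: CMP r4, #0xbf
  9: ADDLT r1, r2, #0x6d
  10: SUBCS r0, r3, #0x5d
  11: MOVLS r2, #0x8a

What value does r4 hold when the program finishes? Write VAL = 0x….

VAL = 0x13

0: ✓ CMP  NZCV=1010
1: ✓ MOVLT  r0←0xd6
2: · MOVVS
3: ✓ MOVHI  r1←0xf5
4: ✓ CMP  NZCV=1000
5: ✓ MOVVC  r2←0x29
6: · SUBGT
7: · SUBPL
8: ✓ CMP  NZCV=0000
9: · ADDLT
10: · SUBCS
11: ✓ MOVLS  r2←0x8a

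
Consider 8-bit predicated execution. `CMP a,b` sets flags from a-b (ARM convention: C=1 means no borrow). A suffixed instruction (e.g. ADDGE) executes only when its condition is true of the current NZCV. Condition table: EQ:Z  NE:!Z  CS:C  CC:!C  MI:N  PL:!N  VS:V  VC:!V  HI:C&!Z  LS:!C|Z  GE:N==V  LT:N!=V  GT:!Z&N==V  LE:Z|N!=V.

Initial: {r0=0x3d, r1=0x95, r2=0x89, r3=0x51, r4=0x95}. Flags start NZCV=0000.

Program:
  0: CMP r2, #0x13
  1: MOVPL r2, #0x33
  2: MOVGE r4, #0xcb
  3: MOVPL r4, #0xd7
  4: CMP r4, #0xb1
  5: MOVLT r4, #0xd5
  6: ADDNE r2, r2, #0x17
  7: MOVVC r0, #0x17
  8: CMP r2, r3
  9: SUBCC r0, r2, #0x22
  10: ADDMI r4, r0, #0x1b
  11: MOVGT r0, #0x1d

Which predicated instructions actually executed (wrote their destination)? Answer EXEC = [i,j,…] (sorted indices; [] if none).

EXEC = [1,3,6,7,9,10]

[0] flags=0011 → (cmp)
[1] flags=0011 PL?T → r2=0x33
[2] flags=0011 GE?F → skip
[3] flags=0011 PL?T → r4=0xd7
[4] flags=0010 → (cmp)
[5] flags=0010 LT?F → skip
[6] flags=0010 NE?T → r2=0x4a
[7] flags=0010 VC?T → r0=0x17
[8] flags=1000 → (cmp)
[9] flags=1000 CC?T → r0=0x28
[10] flags=1000 MI?T → r4=0x43
[11] flags=1000 GT?F → skip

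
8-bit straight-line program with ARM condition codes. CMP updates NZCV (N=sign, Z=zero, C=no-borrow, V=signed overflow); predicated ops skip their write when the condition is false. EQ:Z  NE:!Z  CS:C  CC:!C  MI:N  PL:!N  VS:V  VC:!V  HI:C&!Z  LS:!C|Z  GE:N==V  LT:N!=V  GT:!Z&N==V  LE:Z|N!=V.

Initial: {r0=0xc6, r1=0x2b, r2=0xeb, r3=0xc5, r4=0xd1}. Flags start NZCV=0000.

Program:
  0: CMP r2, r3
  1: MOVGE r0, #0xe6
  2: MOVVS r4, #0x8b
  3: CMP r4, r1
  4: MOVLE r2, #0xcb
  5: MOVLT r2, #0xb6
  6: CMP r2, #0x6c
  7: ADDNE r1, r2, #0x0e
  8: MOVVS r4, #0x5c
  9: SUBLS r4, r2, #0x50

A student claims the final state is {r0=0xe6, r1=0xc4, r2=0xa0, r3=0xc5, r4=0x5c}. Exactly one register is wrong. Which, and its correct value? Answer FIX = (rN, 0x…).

[0] flags=0010 → (cmp)
[1] flags=0010 GE?T → r0=0xe6
[2] flags=0010 VS?F → skip
[3] flags=1010 → (cmp)
[4] flags=1010 LE?T → r2=0xcb
[5] flags=1010 LT?T → r2=0xb6
[6] flags=0011 → (cmp)
[7] flags=0011 NE?T → r1=0xc4
[8] flags=0011 VS?T → r4=0x5c
[9] flags=0011 LS?F → skip

FIX = (r2, 0xb6)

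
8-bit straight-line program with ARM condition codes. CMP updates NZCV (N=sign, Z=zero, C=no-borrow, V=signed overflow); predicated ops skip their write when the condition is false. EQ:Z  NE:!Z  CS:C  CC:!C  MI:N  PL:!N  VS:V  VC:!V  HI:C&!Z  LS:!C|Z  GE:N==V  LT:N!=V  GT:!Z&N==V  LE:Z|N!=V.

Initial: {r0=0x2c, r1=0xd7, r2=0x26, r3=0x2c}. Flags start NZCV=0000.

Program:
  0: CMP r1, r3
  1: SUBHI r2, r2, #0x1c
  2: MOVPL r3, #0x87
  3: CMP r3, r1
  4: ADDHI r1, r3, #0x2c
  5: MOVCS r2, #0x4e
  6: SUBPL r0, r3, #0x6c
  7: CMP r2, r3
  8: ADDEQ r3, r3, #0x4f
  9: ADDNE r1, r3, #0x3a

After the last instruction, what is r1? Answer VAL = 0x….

VAL = 0x66

[0] flags=1010 → (cmp)
[1] flags=1010 HI?T → r2=0x0a
[2] flags=1010 PL?F → skip
[3] flags=0000 → (cmp)
[4] flags=0000 HI?F → skip
[5] flags=0000 CS?F → skip
[6] flags=0000 PL?T → r0=0xc0
[7] flags=1000 → (cmp)
[8] flags=1000 EQ?F → skip
[9] flags=1000 NE?T → r1=0x66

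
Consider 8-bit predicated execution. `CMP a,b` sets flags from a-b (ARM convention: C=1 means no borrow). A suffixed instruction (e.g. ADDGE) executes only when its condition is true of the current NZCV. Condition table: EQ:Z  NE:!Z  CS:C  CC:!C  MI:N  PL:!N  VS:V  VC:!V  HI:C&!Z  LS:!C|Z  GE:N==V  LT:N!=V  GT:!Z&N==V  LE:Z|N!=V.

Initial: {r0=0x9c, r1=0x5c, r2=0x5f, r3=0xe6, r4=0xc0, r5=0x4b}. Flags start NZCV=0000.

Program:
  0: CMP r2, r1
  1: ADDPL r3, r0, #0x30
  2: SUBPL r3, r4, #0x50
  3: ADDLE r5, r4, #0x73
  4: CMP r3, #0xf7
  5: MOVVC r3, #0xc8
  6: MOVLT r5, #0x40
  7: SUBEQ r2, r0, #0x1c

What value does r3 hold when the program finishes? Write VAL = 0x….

VAL = 0xc8

0: ✓ CMP  NZCV=0010
1: ✓ ADDPL  r3←0xcc
2: ✓ SUBPL  r3←0x70
3: · ADDLE
4: ✓ CMP  NZCV=0000
5: ✓ MOVVC  r3←0xc8
6: · MOVLT
7: · SUBEQ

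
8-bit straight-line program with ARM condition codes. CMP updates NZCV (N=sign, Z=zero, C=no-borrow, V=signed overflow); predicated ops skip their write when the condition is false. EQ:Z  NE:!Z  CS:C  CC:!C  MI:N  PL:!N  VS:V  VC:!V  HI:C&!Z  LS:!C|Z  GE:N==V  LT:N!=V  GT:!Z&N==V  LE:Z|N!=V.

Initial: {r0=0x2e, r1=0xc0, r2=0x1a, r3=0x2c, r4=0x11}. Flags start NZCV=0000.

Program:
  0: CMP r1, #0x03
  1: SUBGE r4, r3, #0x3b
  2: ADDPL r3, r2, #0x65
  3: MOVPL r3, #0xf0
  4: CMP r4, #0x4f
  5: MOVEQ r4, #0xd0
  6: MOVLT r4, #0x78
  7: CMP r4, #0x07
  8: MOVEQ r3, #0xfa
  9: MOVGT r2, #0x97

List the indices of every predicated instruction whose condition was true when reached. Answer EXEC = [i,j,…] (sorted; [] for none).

[0] flags=1010 → (cmp)
[1] flags=1010 GE?F → skip
[2] flags=1010 PL?F → skip
[3] flags=1010 PL?F → skip
[4] flags=1000 → (cmp)
[5] flags=1000 EQ?F → skip
[6] flags=1000 LT?T → r4=0x78
[7] flags=0010 → (cmp)
[8] flags=0010 EQ?F → skip
[9] flags=0010 GT?T → r2=0x97

EXEC = [6,9]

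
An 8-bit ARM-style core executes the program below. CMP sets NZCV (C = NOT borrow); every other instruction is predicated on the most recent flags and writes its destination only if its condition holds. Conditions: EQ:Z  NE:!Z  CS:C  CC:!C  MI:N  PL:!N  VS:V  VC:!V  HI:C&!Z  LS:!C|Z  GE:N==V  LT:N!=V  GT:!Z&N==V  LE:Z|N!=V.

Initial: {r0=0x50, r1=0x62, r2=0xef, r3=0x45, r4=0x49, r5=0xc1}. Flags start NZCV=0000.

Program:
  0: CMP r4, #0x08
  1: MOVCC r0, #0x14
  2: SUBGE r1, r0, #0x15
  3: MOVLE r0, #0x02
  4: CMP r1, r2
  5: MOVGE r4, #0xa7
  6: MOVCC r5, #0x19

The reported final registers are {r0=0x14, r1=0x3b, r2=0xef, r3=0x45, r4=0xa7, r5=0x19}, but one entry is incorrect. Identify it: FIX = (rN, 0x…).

0: ✓ CMP  NZCV=0010
1: · MOVCC
2: ✓ SUBGE  r1←0x3b
3: · MOVLE
4: ✓ CMP  NZCV=0000
5: ✓ MOVGE  r4←0xa7
6: ✓ MOVCC  r5←0x19

FIX = (r0, 0x50)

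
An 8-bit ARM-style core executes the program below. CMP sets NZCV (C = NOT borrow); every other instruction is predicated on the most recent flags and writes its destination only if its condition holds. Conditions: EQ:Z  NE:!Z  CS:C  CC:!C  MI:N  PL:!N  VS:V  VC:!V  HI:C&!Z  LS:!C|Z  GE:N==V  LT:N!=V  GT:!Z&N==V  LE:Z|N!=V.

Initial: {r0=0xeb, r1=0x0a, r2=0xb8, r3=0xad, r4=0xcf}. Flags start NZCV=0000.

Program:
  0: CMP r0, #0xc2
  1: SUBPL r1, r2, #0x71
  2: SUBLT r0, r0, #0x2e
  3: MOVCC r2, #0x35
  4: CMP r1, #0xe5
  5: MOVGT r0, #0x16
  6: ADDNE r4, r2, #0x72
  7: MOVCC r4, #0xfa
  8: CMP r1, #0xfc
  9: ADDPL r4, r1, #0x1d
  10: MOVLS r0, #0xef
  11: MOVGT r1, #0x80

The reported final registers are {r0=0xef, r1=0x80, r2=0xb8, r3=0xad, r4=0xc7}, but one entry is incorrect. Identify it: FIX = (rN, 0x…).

FIX = (r4, 0x64)

0: ✓ CMP  NZCV=0010
1: ✓ SUBPL  r1←0x47
2: · SUBLT
3: · MOVCC
4: ✓ CMP  NZCV=0000
5: ✓ MOVGT  r0←0x16
6: ✓ ADDNE  r4←0x2a
7: ✓ MOVCC  r4←0xfa
8: ✓ CMP  NZCV=0000
9: ✓ ADDPL  r4←0x64
10: ✓ MOVLS  r0←0xef
11: ✓ MOVGT  r1←0x80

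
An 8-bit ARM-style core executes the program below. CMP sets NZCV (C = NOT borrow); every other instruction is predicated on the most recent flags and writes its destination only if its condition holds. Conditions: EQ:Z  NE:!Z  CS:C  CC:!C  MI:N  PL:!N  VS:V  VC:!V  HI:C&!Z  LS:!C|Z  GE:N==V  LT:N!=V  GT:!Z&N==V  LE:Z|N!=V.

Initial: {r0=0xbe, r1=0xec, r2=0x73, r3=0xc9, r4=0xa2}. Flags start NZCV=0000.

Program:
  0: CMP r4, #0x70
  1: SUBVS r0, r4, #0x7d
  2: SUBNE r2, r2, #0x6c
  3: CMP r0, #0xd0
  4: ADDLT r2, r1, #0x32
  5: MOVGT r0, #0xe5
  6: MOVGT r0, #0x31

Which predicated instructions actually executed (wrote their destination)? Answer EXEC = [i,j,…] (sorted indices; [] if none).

EXEC = [1,2,5,6]

[0] flags=0011 → (cmp)
[1] flags=0011 VS?T → r0=0x25
[2] flags=0011 NE?T → r2=0x07
[3] flags=0000 → (cmp)
[4] flags=0000 LT?F → skip
[5] flags=0000 GT?T → r0=0xe5
[6] flags=0000 GT?T → r0=0x31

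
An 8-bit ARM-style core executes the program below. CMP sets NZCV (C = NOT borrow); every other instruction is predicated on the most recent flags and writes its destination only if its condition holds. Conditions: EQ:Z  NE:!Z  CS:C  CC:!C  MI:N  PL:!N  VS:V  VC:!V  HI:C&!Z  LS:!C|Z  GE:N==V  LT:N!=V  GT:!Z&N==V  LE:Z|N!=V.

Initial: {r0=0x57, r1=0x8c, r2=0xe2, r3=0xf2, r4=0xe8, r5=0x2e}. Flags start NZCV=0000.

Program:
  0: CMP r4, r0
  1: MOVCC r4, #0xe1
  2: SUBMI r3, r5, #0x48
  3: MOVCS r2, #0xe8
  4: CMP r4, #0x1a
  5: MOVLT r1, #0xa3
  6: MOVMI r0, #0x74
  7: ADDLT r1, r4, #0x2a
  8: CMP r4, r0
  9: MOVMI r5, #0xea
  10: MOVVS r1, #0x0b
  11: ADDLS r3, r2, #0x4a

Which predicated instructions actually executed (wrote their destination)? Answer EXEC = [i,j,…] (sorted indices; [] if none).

[0] flags=1010 → (cmp)
[1] flags=1010 CC?F → skip
[2] flags=1010 MI?T → r3=0xe6
[3] flags=1010 CS?T → r2=0xe8
[4] flags=1010 → (cmp)
[5] flags=1010 LT?T → r1=0xa3
[6] flags=1010 MI?T → r0=0x74
[7] flags=1010 LT?T → r1=0x12
[8] flags=0011 → (cmp)
[9] flags=0011 MI?F → skip
[10] flags=0011 VS?T → r1=0x0b
[11] flags=0011 LS?F → skip

EXEC = [2,3,5,6,7,10]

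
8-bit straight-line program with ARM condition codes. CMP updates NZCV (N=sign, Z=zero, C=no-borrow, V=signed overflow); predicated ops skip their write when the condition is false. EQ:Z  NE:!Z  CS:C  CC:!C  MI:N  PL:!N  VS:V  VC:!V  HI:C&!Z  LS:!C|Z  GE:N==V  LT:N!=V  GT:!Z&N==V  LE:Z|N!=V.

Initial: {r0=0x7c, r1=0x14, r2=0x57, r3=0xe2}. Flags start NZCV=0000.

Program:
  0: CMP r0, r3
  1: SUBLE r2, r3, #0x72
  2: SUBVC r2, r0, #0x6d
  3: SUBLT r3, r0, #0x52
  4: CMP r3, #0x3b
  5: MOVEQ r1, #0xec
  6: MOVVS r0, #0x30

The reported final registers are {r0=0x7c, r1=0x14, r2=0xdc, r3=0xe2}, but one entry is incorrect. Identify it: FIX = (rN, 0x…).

FIX = (r2, 0x57)

0: ✓ CMP  NZCV=1001
1: · SUBLE
2: · SUBVC
3: · SUBLT
4: ✓ CMP  NZCV=1010
5: · MOVEQ
6: · MOVVS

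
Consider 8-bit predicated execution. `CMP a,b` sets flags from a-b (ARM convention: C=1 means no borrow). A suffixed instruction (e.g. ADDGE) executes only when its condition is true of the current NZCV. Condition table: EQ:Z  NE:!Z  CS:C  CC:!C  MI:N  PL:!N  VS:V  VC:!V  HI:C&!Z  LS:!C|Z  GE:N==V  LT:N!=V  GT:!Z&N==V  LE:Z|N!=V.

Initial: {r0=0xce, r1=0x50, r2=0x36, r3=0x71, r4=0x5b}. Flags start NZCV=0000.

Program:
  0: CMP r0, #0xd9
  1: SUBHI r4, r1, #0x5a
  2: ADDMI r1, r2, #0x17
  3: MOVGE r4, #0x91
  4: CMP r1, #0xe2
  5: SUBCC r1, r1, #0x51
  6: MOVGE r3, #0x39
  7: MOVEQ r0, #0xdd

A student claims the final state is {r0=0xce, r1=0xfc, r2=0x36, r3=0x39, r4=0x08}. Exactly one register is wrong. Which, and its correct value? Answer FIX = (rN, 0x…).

0: ✓ CMP  NZCV=1000
1: · SUBHI
2: ✓ ADDMI  r1←0x4d
3: · MOVGE
4: ✓ CMP  NZCV=0000
5: ✓ SUBCC  r1←0xfc
6: ✓ MOVGE  r3←0x39
7: · MOVEQ

FIX = (r4, 0x5b)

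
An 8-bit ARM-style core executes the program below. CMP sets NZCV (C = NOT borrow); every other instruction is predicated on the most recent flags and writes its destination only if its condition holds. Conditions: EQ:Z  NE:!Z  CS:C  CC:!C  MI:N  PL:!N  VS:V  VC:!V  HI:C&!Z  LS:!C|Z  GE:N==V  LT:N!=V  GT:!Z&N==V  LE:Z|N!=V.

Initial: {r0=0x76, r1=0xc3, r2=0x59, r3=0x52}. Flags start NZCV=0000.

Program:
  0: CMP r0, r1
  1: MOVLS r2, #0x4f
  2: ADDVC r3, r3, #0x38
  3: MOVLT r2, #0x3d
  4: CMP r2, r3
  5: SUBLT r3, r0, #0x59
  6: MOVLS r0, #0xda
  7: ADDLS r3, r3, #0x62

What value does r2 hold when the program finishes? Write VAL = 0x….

VAL = 0x4f

[0] flags=1001 → (cmp)
[1] flags=1001 LS?T → r2=0x4f
[2] flags=1001 VC?F → skip
[3] flags=1001 LT?F → skip
[4] flags=1000 → (cmp)
[5] flags=1000 LT?T → r3=0x1d
[6] flags=1000 LS?T → r0=0xda
[7] flags=1000 LS?T → r3=0x7f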